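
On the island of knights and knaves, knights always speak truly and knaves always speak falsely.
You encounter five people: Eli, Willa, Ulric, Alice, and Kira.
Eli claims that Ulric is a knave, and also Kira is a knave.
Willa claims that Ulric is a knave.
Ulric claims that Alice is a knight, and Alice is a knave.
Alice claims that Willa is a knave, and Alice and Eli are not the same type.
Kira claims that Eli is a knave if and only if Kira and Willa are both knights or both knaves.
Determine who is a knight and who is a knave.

Knights: Willa and Kira. Knaves: Eli, Ulric, and Alice.

Eli is a knave; "Ulric is a knave, and also Kira is a knave" is False, as required.
Since Willa is a knight, "Ulric is a knave" needs to be true, which holds.
Ulric is a knave, and the claim "Alice is a knight, and Alice is a knave" is indeed False.
Alice is a knave, so "Willa is a knave, and Alice and Eli are not the same type" must be False — and it is.
Kira is a knight, and the claim "Eli is a knave if and only if Kira and Willa are both knights or both knaves" is indeed true.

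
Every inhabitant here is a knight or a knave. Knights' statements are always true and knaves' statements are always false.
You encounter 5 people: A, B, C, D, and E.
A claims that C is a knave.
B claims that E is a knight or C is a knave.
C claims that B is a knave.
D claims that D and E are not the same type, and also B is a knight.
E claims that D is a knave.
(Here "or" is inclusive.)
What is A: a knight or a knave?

A is a knight.

Consistent assignments: {A=knight, B=knight, C=knave, D=knight, E=knave}
In every consistent assignment, A is a knight.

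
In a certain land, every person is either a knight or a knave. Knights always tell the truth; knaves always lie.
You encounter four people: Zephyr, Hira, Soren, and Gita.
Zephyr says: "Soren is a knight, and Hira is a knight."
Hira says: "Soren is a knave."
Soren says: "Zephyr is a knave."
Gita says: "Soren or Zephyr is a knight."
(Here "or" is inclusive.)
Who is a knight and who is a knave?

Zephyr is a knave, so "Soren is a knight, and Hira is a knight" must be false — and it is.
Hira (knave): "Soren is a knave" — false. ✓
Soren is a knight, so "Zephyr is a knave" must be True — and it is.
Gita is a knight, so "Soren or Zephyr is a knight" must be True — and it is.

Zephyr is a knave, Hira is a knave, Soren is a knight, and Gita is a knight.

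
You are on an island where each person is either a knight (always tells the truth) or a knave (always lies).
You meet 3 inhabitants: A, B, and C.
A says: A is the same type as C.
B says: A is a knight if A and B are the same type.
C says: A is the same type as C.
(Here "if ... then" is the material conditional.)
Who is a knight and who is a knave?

Suppose A is a knave. Then A's statement "A is the same type as C" would have to be false. Checking the 4 ways to assign the others, none is consistent with every speaker.
(For instance, with B=knight, C=knight, C's claim "A is the same type as C" comes out false where it would need to be true.)
So A must be a knight, making "A is the same type as C" true. Taking A=knight, B=knight, C=knight, each remaining statement checks out:
  B (knight): "A is a knight if A and B are the same type" — true. ✓
  C (knight): "A is the same type as C" — true. ✓
This is the unique consistent assignment.

Knights: A, B, and C. Knaves: none.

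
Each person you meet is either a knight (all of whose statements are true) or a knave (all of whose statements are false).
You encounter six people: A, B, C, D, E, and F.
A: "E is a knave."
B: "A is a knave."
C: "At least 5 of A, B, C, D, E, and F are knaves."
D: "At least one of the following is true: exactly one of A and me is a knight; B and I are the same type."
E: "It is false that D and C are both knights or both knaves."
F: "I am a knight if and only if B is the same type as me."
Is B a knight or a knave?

B is a knight.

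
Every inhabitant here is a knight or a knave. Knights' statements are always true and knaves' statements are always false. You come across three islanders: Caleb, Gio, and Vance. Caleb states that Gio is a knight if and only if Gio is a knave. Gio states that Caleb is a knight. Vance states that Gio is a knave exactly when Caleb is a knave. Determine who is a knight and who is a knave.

Caleb is a knave, Gio is a knave, and Vance is a knight.

As a knave, Caleb's statement "Gio is a knight if and only if Gio is a knave" should be False; it is.
Since Gio is a knave, "Caleb is a knight" needs to be False, which holds.
Since Vance is a knight, "Gio is a knave exactly when Caleb is a knave" needs to be True, which holds.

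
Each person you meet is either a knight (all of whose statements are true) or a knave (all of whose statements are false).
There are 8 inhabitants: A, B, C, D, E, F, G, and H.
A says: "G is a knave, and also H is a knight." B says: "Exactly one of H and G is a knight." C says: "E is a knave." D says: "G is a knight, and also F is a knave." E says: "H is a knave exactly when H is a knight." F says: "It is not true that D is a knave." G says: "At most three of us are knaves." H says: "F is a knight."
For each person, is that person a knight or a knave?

Knights: C. Knaves: A, B, D, E, F, G, and H.

A is a knave; "G is a knave, and also H is a knight" is false, as required.
As a knave, B's statement "exactly one of H and G is a knight" should be false; it is.
C is a knight; "E is a knave" is True, as required.
D (knave): "G is a knight, and also F is a knave" — false. ✓
E is a knave, so "H is a knave exactly when H is a knight" must be false — and it is.
As a knave, F's statement "it is not true that D is a knave" should be false; it is.
G is a knave, so "at most three of us are knaves" must be false — and it is.
H is a knave, and the claim "F is a knight" is indeed false.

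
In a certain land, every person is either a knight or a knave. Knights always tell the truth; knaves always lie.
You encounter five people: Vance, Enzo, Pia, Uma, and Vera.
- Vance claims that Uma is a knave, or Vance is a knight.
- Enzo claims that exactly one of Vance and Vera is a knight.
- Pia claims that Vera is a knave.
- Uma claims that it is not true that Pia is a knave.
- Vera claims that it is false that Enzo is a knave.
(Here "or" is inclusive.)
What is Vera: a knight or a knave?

Vera is a knave.

Consistent assignments: {Vance=knave, Enzo=knave, Pia=knight, Uma=knight, Vera=knave}
In every consistent assignment, Vera is a knave.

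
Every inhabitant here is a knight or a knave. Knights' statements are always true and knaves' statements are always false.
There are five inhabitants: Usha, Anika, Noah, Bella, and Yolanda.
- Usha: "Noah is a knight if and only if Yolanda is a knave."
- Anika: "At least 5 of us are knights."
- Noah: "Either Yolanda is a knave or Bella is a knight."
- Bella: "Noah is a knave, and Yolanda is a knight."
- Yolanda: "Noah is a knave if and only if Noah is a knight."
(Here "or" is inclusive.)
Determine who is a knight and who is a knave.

Usha is a knight, Anika is a knave, Noah is a knight, Bella is a knave, and Yolanda is a knave.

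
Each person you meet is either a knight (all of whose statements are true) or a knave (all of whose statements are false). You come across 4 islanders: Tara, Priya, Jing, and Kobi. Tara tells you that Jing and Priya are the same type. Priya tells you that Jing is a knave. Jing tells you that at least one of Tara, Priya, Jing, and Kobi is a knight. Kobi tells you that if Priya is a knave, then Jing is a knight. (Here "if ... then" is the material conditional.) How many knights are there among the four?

2

The unique consistent assignment is Tara=knave, Priya=knave, Jing=knight, Kobi=knight.
That has 2 knights.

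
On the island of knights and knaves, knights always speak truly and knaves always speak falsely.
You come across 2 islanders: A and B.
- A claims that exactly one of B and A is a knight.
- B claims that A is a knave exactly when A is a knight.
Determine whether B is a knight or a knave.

B is a knave.

Consistent assignments: {A=knight, B=knave}; {A=knave, B=knave}
In every consistent assignment, B is a knave.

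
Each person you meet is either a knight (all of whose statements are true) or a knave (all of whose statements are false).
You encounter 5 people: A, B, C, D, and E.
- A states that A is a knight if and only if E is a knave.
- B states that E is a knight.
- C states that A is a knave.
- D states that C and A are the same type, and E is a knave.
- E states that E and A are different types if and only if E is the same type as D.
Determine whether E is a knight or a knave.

Consistent assignments: {A=knave, B=knave, C=knight, D=knave, E=knave}
In every consistent assignment, E is a knave.

E is a knave.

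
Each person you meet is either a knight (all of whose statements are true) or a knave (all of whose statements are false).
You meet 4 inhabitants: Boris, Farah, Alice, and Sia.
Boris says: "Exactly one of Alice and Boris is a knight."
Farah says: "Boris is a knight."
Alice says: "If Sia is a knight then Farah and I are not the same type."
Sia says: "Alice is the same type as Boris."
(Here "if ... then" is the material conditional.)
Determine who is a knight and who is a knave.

Knights: Sia. Knaves: Boris, Farah, and Alice.

Boris is a knave; "exactly one of Alice and Boris is a knight" is false, as required.
Farah (knave): "Boris is a knight" — false. ✓
As a knave, Alice's statement "if Sia is a knight then Farah and I are not the same type" should be false; it is.
Sia (knight): "Alice is the same type as Boris" — true. ✓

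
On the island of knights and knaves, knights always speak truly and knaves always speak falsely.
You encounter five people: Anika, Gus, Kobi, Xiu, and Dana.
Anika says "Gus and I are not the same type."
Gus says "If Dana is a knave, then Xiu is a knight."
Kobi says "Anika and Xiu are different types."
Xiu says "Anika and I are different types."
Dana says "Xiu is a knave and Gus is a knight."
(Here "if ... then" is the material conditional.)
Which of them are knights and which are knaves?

Anika is a knave, Gus is a knave, Kobi is a knave, Xiu is a knave, and Dana is a knave.

Anika is a knave; "Gus and I are not the same type" is False, as required.
As a knave, Gus's statement "if Dana is a knave, then Xiu is a knight" should be False; it is.
As a knave, Kobi's statement "Anika and Xiu are different types" should be False; it is.
As a knave, Xiu's statement "Anika and I are different types" should be False; it is.
Dana is a knave; "Xiu is a knave and Gus is a knight" is False, as required.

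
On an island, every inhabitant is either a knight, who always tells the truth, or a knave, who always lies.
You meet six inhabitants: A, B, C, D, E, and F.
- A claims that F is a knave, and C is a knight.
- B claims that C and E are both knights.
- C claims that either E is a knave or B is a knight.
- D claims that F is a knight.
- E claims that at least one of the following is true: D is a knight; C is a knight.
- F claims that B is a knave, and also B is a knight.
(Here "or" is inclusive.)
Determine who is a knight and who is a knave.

Knights: A, B, C, and E. Knaves: D and F.

A (knight): "F is a knave, and C is a knight" — true. ✓
B is a knight, and the claim "C and E are both knights" is indeed true.
As a knight, C's statement "either E is a knave or B is a knight" should be true; it is.
Since D is a knave, "F is a knight" needs to be false, which holds.
Since E is a knight, "at least one of the following is true: D is a knight; C is a knight" needs to be true, which holds.
F (knave): "B is a knave, and also B is a knight" — false. ✓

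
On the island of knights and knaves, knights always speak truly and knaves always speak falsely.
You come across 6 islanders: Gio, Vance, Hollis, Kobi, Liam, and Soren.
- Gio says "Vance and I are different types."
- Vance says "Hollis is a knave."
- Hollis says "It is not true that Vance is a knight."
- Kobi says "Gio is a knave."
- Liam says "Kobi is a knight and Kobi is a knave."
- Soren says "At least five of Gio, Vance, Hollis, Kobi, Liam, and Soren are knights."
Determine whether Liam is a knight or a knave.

Consistent assignments: {Gio=knight, Vance=knave, Hollis=knight, Kobi=knave, Liam=knave, Soren=knave}; {Gio=knave, Vance=knave, Hollis=knight, Kobi=knight, Liam=knave, Soren=knave}
In every consistent assignment, Liam is a knave.

Liam is a knave.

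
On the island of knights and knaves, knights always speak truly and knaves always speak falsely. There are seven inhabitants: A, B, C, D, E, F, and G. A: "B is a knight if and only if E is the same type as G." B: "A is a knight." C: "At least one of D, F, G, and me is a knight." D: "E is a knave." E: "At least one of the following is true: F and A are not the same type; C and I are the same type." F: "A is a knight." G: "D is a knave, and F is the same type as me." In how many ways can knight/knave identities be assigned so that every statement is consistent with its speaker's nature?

3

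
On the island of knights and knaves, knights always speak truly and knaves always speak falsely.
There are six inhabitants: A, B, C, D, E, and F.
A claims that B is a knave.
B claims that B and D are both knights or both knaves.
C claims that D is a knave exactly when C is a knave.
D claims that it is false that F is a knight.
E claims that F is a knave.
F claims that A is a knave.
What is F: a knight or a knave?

F is a knave.

Consistent assignments: {A=knight, B=knave, C=knight, D=knight, E=knight, F=knave}; {A=knight, B=knave, C=knave, D=knight, E=knight, F=knave}
In every consistent assignment, F is a knave.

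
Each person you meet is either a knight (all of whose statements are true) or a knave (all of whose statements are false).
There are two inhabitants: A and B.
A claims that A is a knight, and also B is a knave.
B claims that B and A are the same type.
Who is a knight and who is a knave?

As a knight, A's statement "A is a knight, and also B is a knave" should be True; it is.
B (knave): "B and A are the same type" — False. ✓

A is a knight and B is a knave.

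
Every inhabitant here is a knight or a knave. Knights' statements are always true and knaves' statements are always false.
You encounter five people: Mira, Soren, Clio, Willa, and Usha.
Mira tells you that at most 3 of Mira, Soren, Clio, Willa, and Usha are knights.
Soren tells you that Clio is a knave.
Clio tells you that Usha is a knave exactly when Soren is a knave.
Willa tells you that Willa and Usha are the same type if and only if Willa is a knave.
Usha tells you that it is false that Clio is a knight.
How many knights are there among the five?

3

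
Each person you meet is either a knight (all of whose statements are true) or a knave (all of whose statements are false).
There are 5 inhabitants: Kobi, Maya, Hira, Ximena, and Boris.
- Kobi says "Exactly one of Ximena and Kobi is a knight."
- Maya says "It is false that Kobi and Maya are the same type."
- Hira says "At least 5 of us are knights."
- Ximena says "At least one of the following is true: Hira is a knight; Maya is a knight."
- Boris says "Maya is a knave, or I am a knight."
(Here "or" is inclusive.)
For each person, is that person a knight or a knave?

Kobi is a knave, Maya is a knave, Hira is a knave, Ximena is a knave, and Boris is a knight.

As a knave, Kobi's statement "exactly one of Ximena and Kobi is a knight" should be False; it is.
As a knave, Maya's statement "it is false that Kobi and Maya are the same type" should be False; it is.
As a knave, Hira's statement "at least 5 of us are knights" should be False; it is.
Ximena is a knave, so "at least one of the following is true: Hira is a knight; Maya is a knight" must be False — and it is.
Boris (knight): "Maya is a knave, or I am a knight" — True. ✓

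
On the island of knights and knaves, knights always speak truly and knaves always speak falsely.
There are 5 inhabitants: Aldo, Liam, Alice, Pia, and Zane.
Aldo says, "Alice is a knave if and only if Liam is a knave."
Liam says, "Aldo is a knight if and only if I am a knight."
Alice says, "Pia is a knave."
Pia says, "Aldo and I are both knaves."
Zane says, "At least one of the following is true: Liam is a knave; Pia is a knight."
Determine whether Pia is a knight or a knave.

Pia is a knave.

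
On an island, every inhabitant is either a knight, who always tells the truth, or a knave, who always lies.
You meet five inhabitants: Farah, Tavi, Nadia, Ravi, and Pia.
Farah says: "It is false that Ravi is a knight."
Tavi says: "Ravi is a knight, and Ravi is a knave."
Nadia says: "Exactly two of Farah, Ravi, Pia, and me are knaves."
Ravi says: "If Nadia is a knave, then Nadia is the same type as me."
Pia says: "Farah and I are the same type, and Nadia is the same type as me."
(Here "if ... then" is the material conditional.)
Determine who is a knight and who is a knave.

Farah is a knave, Tavi is a knave, Nadia is a knight, Ravi is a knight, and Pia is a knave.

Farah is a knave, and the claim "it is false that Ravi is a knight" is indeed false.
Tavi (knave): "Ravi is a knight, and Ravi is a knave" — false. ✓
Nadia is a knight, so "exactly two of Farah, Ravi, Pia, and me are knaves" must be true — and it is.
Ravi is a knight, so "if Nadia is a knave, then Nadia is the same type as me" must be true — and it is.
Since Pia is a knave, "Farah and I are the same type, and Nadia is the same type as me" needs to be false, which holds.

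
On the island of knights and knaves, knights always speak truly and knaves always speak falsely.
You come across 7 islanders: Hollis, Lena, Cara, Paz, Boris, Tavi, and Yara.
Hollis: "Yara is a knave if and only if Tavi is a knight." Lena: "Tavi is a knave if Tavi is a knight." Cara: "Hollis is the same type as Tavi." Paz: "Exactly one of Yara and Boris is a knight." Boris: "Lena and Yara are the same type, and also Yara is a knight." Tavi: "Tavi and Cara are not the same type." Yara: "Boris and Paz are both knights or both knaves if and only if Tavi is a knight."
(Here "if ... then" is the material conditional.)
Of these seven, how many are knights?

The unique consistent assignment is Hollis=knight, Lena=knight, Cara=knave, Paz=knave, Boris=knight, Tavi=knave, Yara=knight.
That has 4 knights.

4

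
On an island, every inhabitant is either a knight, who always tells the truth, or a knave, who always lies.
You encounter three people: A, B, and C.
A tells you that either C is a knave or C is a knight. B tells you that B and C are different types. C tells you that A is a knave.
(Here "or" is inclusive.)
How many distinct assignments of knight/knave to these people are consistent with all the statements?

Consistent assignments:
  A=knight, B=knight, C=knave
  A=knight, B=knave, C=knave

2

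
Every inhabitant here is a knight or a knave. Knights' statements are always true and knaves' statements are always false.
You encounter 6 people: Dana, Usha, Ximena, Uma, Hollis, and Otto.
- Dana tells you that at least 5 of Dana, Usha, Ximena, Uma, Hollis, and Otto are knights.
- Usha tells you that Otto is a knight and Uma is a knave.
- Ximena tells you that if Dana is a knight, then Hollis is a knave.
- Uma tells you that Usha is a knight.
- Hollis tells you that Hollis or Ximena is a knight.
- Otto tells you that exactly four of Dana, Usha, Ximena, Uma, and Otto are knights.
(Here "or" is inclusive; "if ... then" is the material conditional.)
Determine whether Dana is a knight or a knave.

Dana is a knave.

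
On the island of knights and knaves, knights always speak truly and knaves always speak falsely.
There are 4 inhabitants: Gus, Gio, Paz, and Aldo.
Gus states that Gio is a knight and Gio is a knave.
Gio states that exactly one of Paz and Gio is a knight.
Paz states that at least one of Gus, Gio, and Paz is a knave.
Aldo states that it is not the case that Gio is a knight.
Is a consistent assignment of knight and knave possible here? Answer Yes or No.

No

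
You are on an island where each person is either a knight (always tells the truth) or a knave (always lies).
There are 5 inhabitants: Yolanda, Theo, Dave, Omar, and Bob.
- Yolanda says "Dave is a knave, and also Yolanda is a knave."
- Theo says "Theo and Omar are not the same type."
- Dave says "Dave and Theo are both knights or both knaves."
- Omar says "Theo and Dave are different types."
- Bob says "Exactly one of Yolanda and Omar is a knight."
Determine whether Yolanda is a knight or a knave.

Yolanda is a knave.

Consistent assignments: {Yolanda=knave, Theo=knight, Dave=knight, Omar=knave, Bob=knave}
In every consistent assignment, Yolanda is a knave.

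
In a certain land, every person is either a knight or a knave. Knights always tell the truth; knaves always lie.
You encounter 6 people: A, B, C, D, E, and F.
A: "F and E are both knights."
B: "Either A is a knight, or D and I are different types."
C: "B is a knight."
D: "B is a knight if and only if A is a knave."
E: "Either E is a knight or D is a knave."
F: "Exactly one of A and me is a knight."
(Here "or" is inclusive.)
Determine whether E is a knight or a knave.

E is a knight.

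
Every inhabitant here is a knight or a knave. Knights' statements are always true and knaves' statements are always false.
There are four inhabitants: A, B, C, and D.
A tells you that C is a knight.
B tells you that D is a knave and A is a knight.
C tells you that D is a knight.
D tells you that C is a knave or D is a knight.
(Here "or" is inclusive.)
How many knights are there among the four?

3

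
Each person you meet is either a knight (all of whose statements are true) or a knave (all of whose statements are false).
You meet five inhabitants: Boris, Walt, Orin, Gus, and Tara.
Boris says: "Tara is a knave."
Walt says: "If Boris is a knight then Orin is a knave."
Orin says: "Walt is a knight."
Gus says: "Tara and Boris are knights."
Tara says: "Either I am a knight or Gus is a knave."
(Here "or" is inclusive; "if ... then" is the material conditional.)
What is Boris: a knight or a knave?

Consistent assignments: {Boris=knave, Walt=knight, Orin=knight, Gus=knave, Tara=knight}
In every consistent assignment, Boris is a knave.

Boris is a knave.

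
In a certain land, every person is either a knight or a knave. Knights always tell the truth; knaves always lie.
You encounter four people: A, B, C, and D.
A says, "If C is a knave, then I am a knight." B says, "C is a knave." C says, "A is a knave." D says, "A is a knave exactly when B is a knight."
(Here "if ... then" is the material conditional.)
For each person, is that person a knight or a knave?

Knights: A and B. Knaves: C and D.

A is a knight; "if C is a knave, then I am a knight" is true, as required.
B (knight): "C is a knave" — true. ✓
C is a knave; "A is a knave" is False, as required.
D is a knave, and the claim "A is a knave exactly when B is a knight" is indeed False.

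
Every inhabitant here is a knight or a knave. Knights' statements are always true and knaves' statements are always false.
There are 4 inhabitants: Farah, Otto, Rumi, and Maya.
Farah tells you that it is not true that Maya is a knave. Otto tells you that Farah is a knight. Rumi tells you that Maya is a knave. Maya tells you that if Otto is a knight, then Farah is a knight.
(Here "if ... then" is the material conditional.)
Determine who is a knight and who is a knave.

Farah is a knight, Otto is a knight, Rumi is a knave, and Maya is a knight.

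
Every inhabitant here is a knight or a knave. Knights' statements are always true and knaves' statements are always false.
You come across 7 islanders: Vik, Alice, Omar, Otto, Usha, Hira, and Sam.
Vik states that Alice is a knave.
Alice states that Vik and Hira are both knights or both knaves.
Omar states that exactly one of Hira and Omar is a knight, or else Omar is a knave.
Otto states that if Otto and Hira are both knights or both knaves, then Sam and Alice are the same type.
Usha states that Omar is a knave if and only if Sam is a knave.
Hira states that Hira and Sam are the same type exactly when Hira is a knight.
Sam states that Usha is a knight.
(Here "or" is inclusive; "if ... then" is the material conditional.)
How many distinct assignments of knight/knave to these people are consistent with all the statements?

Consistent assignments:
  Vik=knight, Alice=knave, Omar=knight, Otto=knight, Usha=knave, Hira=knave, Sam=knave
  Vik=knave, Alice=knight, Omar=knight, Otto=knight, Usha=knave, Hira=knave, Sam=knave
  Vik=knave, Alice=knight, Omar=knight, Otto=knave, Usha=knave, Hira=knave, Sam=knave

3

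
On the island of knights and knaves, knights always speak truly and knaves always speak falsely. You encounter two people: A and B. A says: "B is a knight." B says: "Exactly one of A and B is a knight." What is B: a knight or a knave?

Consistent assignments: {A=knave, B=knave}
In every consistent assignment, B is a knave.

B is a knave.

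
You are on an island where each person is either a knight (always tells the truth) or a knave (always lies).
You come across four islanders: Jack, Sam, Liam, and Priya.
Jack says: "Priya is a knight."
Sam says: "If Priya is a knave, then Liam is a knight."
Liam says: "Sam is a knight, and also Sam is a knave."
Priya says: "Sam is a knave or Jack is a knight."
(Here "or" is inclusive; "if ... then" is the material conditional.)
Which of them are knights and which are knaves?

Jack is a knight, Sam is a knight, Liam is a knave, and Priya is a knight.

Suppose Jack is a knave. Then Jack's statement "Priya is a knight" would have to be false. Checking the 8 ways to assign the others, none is consistent with every speaker.
(For instance, with Sam=knight, Liam=knave, Priya=knight, Jack's claim "Priya is a knight" comes out true where it would need to be false.)
So Jack must be a knight, making "Priya is a knight" true. Taking Jack=knight, Sam=knight, Liam=knave, Priya=knight, each remaining statement checks out:
  Sam (knight): "if Priya is a knave, then Liam is a knight" — true. ✓
  Liam (knave): "Sam is a knight, and also Sam is a knave" — false. ✓
  Priya (knight): "Sam is a knave or Jack is a knight" — true. ✓
This is the unique consistent assignment.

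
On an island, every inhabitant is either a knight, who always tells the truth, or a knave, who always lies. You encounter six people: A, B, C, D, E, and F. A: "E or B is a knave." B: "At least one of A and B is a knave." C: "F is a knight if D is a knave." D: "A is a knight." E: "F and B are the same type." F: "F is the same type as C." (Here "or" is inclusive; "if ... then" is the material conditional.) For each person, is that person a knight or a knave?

A is a knave, B is a knight, C is a knight, D is a knave, E is a knight, and F is a knight.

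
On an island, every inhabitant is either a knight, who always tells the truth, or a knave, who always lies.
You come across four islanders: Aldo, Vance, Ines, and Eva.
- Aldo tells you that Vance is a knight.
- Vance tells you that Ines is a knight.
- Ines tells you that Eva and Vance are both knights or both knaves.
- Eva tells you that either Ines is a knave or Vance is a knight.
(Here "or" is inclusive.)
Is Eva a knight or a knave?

Eva is a knight.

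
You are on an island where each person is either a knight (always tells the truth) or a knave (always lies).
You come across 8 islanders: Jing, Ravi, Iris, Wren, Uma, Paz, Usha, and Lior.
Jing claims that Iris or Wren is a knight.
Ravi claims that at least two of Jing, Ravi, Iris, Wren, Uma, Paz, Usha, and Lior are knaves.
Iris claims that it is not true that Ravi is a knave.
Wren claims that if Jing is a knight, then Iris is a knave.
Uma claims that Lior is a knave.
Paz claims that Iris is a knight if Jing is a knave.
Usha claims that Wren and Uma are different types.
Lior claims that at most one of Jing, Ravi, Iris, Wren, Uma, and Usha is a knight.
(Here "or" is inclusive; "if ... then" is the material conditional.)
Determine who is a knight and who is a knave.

As a knight, Jing's statement "Iris or Wren is a knight" should be True; it is.
Ravi is a knight, so "at least two of Jing, Ravi, Iris, Wren, Uma, Paz, Usha, and Lior are knaves" must be True — and it is.
Since Iris is a knight, "it is not true that Ravi is a knave" needs to be True, which holds.
Wren is a knave; "if Jing is a knight, then Iris is a knave" is False, as required.
Uma is a knight, and the claim "Lior is a knave" is indeed True.
Since Paz is a knight, "Iris is a knight if Jing is a knave" needs to be True, which holds.
Usha is a knight, and the claim "Wren and Uma are different types" is indeed True.
Since Lior is a knave, "at most one of Jing, Ravi, Iris, Wren, Uma, and Usha is a knight" needs to be False, which holds.

Jing is a knight, Ravi is a knight, Iris is a knight, Wren is a knave, Uma is a knight, Paz is a knight, Usha is a knight, and Lior is a knave.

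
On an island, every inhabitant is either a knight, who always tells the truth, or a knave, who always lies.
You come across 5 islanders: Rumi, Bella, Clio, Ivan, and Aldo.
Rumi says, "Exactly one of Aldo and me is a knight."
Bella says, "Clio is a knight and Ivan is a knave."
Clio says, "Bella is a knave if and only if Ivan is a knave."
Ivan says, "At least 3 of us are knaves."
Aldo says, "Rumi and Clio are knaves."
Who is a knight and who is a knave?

Rumi is a knight, Bella is a knave, Clio is a knave, Ivan is a knight, and Aldo is a knave.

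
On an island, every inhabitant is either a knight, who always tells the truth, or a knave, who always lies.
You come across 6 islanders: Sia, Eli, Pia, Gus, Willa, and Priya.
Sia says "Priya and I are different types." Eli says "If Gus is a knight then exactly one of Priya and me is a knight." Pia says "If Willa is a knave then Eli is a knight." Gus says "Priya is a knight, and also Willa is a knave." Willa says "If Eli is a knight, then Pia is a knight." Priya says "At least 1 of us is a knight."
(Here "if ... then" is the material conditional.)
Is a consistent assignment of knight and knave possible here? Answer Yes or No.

Checking all 64 assignments, each has at least one speaker whose statement's truth value contradicts their type.

No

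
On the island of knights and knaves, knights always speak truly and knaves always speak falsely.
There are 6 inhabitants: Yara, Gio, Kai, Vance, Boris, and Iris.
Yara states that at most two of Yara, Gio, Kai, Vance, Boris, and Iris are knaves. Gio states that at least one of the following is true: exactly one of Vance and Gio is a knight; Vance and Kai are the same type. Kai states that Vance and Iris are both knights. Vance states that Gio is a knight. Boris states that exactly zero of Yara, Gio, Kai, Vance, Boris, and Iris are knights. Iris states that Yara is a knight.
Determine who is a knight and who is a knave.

Yara is a knight, Gio is a knight, Kai is a knight, Vance is a knight, Boris is a knave, and Iris is a knight.

Yara is a knight; "at most two of Yara, Gio, Kai, Vance, Boris, and Iris are knaves" is true, as required.
As a knight, Gio's statement "at least one of the following is true: exactly one of Vance and Gio is a knight; Vance and Kai are the same type" should be true; it is.
Kai is a knight; "Vance and Iris are both knights" is true, as required.
Vance is a knight; "Gio is a knight" is true, as required.
Boris is a knave, and the claim "exactly zero of Yara, Gio, Kai, Vance, Boris, and Iris are knights" is indeed false.
Iris (knight): "Yara is a knight" — true. ✓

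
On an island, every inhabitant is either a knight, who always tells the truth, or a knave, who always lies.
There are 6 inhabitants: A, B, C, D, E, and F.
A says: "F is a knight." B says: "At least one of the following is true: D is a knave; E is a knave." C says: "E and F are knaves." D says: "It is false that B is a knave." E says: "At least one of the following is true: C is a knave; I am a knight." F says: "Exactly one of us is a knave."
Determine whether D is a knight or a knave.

D is a knight.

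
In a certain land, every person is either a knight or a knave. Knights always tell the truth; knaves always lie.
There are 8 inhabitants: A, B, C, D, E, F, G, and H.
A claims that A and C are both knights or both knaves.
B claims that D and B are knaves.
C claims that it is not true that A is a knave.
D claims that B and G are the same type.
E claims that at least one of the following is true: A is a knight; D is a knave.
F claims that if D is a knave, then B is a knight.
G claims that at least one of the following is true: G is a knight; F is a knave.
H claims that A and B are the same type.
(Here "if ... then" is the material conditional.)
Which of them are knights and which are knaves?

A is a knight, and the claim "A and C are both knights or both knaves" is indeed True.
B is a knave, and the claim "D and B are knaves" is indeed false.
C (knight): "it is not true that A is a knave" — True. ✓
D is a knight, and the claim "B and G are the same type" is indeed True.
E is a knight; "at least one of the following is true: A is a knight; D is a knave" is True, as required.
Since F is a knight, "if D is a knave, then B is a knight" needs to be True, which holds.
As a knave, G's statement "at least one of the following is true: G is a knight; F is a knave" should be false; it is.
H (knave): "A and B are the same type" — false. ✓

A is a knight, B is a knave, C is a knight, D is a knight, E is a knight, F is a knight, G is a knave, and H is a knave.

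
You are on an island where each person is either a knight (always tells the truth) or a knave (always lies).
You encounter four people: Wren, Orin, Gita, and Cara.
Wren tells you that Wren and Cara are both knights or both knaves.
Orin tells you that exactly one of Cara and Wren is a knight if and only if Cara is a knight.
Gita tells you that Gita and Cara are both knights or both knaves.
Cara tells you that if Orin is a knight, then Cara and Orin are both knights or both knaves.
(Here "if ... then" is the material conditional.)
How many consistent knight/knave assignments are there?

4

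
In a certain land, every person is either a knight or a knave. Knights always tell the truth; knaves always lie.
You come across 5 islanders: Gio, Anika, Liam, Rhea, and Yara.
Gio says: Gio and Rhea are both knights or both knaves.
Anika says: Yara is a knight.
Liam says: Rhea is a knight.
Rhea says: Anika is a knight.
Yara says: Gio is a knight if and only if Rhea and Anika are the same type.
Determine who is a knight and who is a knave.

Gio is a knight, and the claim "Gio and Rhea are both knights or both knaves" is indeed true.
As a knight, Anika's statement "Yara is a knight" should be true; it is.
Liam (knight): "Rhea is a knight" — true. ✓
Rhea is a knight, so "Anika is a knight" must be true — and it is.
Yara is a knight; "Gio is a knight if and only if Rhea and Anika are the same type" is true, as required.

Knights: Gio, Anika, Liam, Rhea, and Yara. Knaves: none.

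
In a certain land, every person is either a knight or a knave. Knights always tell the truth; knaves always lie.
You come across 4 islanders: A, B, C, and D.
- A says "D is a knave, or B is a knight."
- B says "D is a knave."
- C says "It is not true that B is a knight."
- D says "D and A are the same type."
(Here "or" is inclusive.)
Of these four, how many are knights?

2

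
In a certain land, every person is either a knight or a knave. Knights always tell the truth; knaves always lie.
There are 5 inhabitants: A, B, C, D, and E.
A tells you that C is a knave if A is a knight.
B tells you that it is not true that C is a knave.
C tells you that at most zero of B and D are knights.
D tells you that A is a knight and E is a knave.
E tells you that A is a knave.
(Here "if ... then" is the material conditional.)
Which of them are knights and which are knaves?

Suppose A is a knave. Then A's statement "C is a knave if A is a knight" would have to be false. Checking the 16 ways to assign the others, none is consistent with every speaker.
(For instance, with B=knave, C=knave, D=knight, E=knave, A's claim "C is a knave if A is a knight" comes out true where it would need to be false.)
So A must be a knight, making "C is a knave if A is a knight" true. Taking A=knight, B=knave, C=knave, D=knight, E=knave, each remaining statement checks out:
  B (knave): "it is not true that C is a knave" — false. ✓
  C (knave): "at most zero of B and D are knights" — false. ✓
  D (knight): "A is a knight and E is a knave" — true. ✓
  E (knave): "A is a knave" — false. ✓
This is the unique consistent assignment.

A is a knight, B is a knave, C is a knave, D is a knight, and E is a knave.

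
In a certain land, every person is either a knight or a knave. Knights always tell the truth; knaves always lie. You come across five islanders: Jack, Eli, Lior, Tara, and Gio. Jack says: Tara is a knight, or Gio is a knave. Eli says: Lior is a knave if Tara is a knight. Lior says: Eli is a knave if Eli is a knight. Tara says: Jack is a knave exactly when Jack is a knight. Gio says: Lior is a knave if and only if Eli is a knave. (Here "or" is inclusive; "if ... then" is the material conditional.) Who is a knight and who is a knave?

Jack is a knight, Eli is a knight, Lior is a knave, Tara is a knave, and Gio is a knave.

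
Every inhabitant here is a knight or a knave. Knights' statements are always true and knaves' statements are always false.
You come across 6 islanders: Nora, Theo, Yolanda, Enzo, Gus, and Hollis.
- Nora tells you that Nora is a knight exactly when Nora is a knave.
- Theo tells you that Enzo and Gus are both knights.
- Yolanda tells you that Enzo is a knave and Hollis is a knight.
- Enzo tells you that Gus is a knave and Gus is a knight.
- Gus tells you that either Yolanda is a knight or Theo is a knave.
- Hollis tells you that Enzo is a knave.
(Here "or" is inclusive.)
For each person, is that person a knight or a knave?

Nora (knave): "Nora is a knight exactly when Nora is a knave" — False. ✓
Since Theo is a knave, "Enzo and Gus are both knights" needs to be False, which holds.
Yolanda is a knight; "Enzo is a knave and Hollis is a knight" is true, as required.
Enzo is a knave, so "Gus is a knave and Gus is a knight" must be False — and it is.
As a knight, Gus's statement "either Yolanda is a knight or Theo is a knave" should be true; it is.
Since Hollis is a knight, "Enzo is a knave" needs to be true, which holds.

Nora is a knave, Theo is a knave, Yolanda is a knight, Enzo is a knave, Gus is a knight, and Hollis is a knight.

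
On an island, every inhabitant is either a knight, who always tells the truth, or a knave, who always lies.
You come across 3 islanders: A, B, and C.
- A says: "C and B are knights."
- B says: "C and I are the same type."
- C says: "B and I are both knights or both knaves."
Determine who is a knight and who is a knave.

A is a knight, B is a knight, and C is a knight.

A is a knight, so "C and B are knights" must be True — and it is.
B is a knight; "C and I are the same type" is True, as required.
Since C is a knight, "B and I are both knights or both knaves" needs to be True, which holds.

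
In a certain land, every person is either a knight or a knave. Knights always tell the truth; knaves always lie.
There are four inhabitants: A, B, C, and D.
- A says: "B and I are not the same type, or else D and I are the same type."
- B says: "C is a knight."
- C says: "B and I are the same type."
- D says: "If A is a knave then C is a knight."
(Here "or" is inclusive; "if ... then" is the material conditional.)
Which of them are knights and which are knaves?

Suppose A is a knave. Then A's statement "B and I are not the same type, or else D and I are the same type" would have to be false. Checking the 8 ways to assign the others, none is consistent with every speaker.
(For instance, with B=knight, C=knight, D=knight, A's claim "B and I are not the same type, or else D and I are the same type" comes out true where it would need to be false.)
So A must be a knight, making "B and I are not the same type, or else D and I are the same type" true. Taking A=knight, B=knight, C=knight, D=knight, each remaining statement checks out:
  B (knight): "C is a knight" — true. ✓
  C (knight): "B and I are the same type" — true. ✓
  D (knight): "if A is a knave then C is a knight" — true. ✓
This is the unique consistent assignment.

Knights: A, B, C, and D. Knaves: none.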